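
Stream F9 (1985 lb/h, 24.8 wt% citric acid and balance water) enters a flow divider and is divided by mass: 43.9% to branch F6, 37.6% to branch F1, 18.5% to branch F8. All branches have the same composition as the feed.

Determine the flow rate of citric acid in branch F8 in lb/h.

91.07 lb/h

Branch F8 total = 0.185×1985 = 367.23 lb/h.
citric acid in F8 = 0.248×367.23 = 91.072 lb/h.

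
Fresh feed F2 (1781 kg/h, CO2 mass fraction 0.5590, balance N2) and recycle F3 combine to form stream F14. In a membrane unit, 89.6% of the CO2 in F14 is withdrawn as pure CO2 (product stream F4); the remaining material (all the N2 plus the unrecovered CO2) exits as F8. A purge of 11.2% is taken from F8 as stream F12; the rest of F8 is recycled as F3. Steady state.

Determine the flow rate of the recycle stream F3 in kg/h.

N2 enters only via F2 and leaves only via the purge: 1781×0.441 = 0.112×(N2 in F8), and the membrane unit passes all N2, so N2 in F14 = N2 in F8 = 7012.7 kg/h.
CO2 in F14: m_A = 1781×0.559 + (1−0.112)·(1−0.896)·m_A, so m_A = 995.58/0.9076 = 1096.9 kg/h.
F8 = (1−0.896)×1096.9 + 7012.7 = 7126.8 kg/h.
Recycle F3 = (1−0.112)×7126.8 = 6328.6 kg/h.

6329 kg/h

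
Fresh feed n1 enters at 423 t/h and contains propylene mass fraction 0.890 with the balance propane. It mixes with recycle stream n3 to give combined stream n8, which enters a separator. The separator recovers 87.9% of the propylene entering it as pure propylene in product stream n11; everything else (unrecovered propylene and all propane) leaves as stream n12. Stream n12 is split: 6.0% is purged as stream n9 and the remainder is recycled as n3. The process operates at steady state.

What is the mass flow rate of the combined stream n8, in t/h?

propane enters only via n1 and leaves only via the purge: 423×0.110 = 0.060×(propane in n12), and the separator passes all propane, so propane in n8 = propane in n12 = 775.5 t/h.
propylene in n8: m_A = 423×0.890 + (1−0.060)·(1−0.879)·m_A, so m_A = 376.47/0.8863 = 424.79 t/h.
n8 = 424.79 + 775.5 = 1200.3 t/h.

1200 t/h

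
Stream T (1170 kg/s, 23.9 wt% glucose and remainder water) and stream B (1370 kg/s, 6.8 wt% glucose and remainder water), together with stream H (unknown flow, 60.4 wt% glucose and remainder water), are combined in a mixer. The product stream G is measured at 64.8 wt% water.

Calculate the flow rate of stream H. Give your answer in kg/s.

2069 kg/s

Let H be the unknown flow. Total out = 2540 + H.
water balance: 2167.2 + 0.396·H = 0.648·(2540 + H)
(0.396 − 0.648)·H = 0.648×2540 − 2167.2 = -521.29
H = -521.29 / -0.252 = 2068.6 kg/s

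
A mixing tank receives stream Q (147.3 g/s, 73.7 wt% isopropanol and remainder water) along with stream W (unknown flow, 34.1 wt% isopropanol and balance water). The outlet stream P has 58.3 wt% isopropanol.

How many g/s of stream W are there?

93.74 g/s

Let W be the unknown flow. Total out = 147.3 + W.
isopropanol balance: 108.56 + 0.341·W = 0.583·(147.3 + W)
(0.341 − 0.583)·W = 0.583×147.3 − 108.56 = -22.684
W = -22.684 / -0.242 = 93.736 g/s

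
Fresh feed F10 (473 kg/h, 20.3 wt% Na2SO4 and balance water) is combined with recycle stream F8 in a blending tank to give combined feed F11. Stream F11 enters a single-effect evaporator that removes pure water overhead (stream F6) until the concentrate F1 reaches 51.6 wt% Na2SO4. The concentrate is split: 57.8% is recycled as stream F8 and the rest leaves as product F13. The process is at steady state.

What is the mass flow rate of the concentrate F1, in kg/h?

441 kg/h

Overall Na2SO4 balance (none leaves overhead): Na2SO4 in fresh feed = Na2SO4 in product, i.e. 473×0.203 = (1−0.578)·F1·0.516.
F1 = 96.019/(0.516×0.422) = 440.96 kg/h.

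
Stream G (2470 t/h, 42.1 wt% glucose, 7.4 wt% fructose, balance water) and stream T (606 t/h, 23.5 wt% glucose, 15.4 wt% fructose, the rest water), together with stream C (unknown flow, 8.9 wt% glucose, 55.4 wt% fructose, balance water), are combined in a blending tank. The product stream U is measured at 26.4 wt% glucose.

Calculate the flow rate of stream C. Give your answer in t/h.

Let C be the unknown flow. Total out = 3076 + C.
glucose balance: 1182.3 + 0.089·C = 0.264·(3076 + C)
(0.089 − 0.264)·C = 0.264×3076 − 1182.3 = -370.22
C = -370.22 / -0.175 = 2115.5 t/h

2116 t/h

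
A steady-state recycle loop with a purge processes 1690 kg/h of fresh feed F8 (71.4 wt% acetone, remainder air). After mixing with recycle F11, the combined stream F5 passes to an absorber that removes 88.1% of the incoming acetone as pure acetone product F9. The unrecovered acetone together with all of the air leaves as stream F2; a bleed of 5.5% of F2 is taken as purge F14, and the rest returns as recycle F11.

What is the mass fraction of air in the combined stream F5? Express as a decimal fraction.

0.866

air enters only via F8 and leaves only via the purge: 1690×0.286 = 0.055×(air in F2), and the absorber passes all air, so air in F5 = air in F2 = 8788 kg/h.
acetone in F5: m_A = 1690×0.714 + (1−0.055)·(1−0.881)·m_A, so m_A = 1206.7/0.8875 = 1359.5 kg/h.
F5 = 1359.5 + 8788 = 10148 kg/h.
air fraction in F5 = 8788/10148 = 0.866.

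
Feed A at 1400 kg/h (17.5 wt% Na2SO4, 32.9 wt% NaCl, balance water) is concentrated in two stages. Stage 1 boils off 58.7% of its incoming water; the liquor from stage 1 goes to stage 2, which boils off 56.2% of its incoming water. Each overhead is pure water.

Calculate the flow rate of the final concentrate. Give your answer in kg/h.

831.2 kg/h

water in feed = 1400×0.496 = 694.4 kg/h.
After stage 1: water left = (1−0.587)×694.4 = 286.79; stream total = 992.39 kg/h.
After stage 2: water left = (1−0.562)×286.79 = 125.61; final concentrate = 831.21 kg/h.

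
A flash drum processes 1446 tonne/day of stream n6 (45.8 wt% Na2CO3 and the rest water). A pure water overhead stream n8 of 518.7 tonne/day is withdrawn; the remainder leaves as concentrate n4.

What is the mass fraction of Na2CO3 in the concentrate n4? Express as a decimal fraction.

Na2CO3 is not removed: 1446×0.458 = 662.27 tonne/day of Na2CO3 enters n4.
Concentrate = 1446 − 518.7 = 927.3 tonne/day.
Mass fraction = 662.27/927.3 = 0.714.

0.714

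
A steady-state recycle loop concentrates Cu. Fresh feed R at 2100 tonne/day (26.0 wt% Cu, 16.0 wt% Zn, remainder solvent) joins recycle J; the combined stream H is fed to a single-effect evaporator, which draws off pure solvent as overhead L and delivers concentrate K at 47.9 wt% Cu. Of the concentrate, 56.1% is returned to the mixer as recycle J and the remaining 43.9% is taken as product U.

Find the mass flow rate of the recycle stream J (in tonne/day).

1457 tonne/day

Overall Cu balance (none leaves overhead): Cu in fresh feed = Cu in product, i.e. 2100×0.260 = (1−0.561)·K·0.479.
K = 546/(0.479×0.439) = 2596.5 tonne/day.
Recycle J = 0.561×2596.5 = 1456.7 tonne/day.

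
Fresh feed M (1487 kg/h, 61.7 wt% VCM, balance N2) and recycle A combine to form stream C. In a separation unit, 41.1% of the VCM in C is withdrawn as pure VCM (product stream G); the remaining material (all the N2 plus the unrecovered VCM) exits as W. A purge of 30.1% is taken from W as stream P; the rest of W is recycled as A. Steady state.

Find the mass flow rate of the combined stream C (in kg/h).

N2 enters only via M and leaves only via the purge: 1487×0.383 = 0.301×(N2 in W), and the separation unit passes all N2, so N2 in C = N2 in W = 1892.1 kg/h.
VCM in C: m_A = 1487×0.617 + (1−0.301)·(1−0.411)·m_A, so m_A = 917.48/0.5883 = 1559.6 kg/h.
C = 1559.6 + 1892.1 = 3451.7 kg/h.

3452 kg/h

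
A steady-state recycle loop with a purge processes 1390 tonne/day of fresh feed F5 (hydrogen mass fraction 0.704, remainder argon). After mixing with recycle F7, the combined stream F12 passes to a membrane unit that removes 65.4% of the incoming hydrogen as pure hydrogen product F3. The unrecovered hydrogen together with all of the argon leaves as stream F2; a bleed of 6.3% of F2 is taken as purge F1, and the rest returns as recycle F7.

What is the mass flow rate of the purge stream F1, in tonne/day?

argon enters only via F5 and leaves only via the purge: 1390×0.296 = 0.063×(argon in F2), and the membrane unit passes all argon, so argon in F12 = argon in F2 = 6530.8 tonne/day.
hydrogen in F12: m_A = 1390×0.704 + (1−0.063)·(1−0.654)·m_A, so m_A = 978.56/0.6758 = 1448 tonne/day.
F2 = (1−0.654)×1448 + 6530.8 = 7031.8 tonne/day.
Purge F1 = 0.063×7031.8 = 443 tonne/day.

443 tonne/day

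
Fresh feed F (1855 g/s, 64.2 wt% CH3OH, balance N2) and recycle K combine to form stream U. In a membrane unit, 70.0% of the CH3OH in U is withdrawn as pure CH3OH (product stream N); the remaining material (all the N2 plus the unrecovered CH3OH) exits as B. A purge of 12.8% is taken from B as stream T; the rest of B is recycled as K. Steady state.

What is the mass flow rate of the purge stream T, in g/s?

N2 enters only via F and leaves only via the purge: 1855×0.358 = 0.128×(N2 in B), and the membrane unit passes all N2, so N2 in U = N2 in B = 5188.2 g/s.
CH3OH in U: m_A = 1855×0.642 + (1−0.128)·(1−0.700)·m_A, so m_A = 1190.9/0.7384 = 1612.8 g/s.
B = (1−0.700)×1612.8 + 5188.2 = 5672.1 g/s.
Purge T = 0.128×5672.1 = 726.02 g/s.

726 g/s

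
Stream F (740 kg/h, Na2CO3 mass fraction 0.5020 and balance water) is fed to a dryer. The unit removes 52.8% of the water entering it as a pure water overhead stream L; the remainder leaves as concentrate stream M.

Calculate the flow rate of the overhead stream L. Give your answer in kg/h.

194.6 kg/h

water entering = 740×0.498 = 368.52 kg/h; overhead removed = 0.528×368.52 = 194.58 kg/h.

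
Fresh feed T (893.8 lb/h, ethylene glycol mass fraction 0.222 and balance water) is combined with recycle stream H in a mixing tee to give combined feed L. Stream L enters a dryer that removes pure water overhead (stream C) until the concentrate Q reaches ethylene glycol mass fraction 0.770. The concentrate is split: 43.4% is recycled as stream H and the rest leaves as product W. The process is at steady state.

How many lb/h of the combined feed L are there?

Overall ethylene glycol balance (none leaves overhead): ethylene glycol in fresh feed = ethylene glycol in product, i.e. 893.8×0.222 = (1−0.434)·Q·0.770.
Q = 198.42/(0.770×0.566) = 455.29 lb/h.
Recycle H = 0.434×455.29 = 197.59 lb/h.
Combined feed L = 893.8 + 197.59 = 1091.4 lb/h.

1091 lb/h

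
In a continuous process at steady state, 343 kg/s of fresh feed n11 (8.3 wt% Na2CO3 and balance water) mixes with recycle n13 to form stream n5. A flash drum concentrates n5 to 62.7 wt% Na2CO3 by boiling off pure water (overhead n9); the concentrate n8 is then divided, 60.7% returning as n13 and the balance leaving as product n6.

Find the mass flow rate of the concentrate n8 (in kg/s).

115.5 kg/s

Overall Na2CO3 balance (none leaves overhead): Na2CO3 in fresh feed = Na2CO3 in product, i.e. 343×0.083 = (1−0.607)·n8·0.627.
n8 = 28.469/(0.627×0.393) = 115.53 kg/s.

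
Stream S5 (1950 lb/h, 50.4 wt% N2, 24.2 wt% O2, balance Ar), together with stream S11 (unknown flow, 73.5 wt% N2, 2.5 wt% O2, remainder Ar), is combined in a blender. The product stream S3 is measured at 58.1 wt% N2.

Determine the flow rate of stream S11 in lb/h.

975 lb/h

Let S11 be the unknown flow. Total out = 1950 + S11.
N2 balance: 982.8 + 0.735·S11 = 0.581·(1950 + S11)
(0.735 − 0.581)·S11 = 0.581×1950 − 982.8 = 150.15
S11 = 150.15 / 0.154 = 975 lb/h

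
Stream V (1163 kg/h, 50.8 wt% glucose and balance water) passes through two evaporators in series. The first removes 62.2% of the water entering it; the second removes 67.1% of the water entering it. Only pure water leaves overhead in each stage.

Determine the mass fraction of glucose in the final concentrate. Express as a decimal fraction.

0.893

water in feed = 1163×0.492 = 572.2 kg/h.
After stage 1: water left = (1−0.622)×572.2 = 216.29; stream total = 807.09 kg/h.
After stage 2: water left = (1−0.671)×216.29 = 71.159; final concentrate = 661.96 kg/h.
glucose fraction = 590.8/661.96 = 0.893.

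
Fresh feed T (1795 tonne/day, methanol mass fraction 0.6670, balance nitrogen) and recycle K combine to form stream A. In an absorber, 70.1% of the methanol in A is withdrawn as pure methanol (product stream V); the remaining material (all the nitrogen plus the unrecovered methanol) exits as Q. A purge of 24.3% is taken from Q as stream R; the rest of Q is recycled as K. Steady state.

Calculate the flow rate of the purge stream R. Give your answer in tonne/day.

710.2 tonne/day

nitrogen enters only via T and leaves only via the purge: 1795×0.333 = 0.243×(nitrogen in Q), and the absorber passes all nitrogen, so nitrogen in A = nitrogen in Q = 2459.8 tonne/day.
methanol in A: m_A = 1795×0.667 + (1−0.243)·(1−0.701)·m_A, so m_A = 1197.3/0.7737 = 1547.5 tonne/day.
Q = (1−0.701)×1547.5 + 2459.8 = 2922.5 tonne/day.
Purge R = 0.243×2922.5 = 710.17 tonne/day.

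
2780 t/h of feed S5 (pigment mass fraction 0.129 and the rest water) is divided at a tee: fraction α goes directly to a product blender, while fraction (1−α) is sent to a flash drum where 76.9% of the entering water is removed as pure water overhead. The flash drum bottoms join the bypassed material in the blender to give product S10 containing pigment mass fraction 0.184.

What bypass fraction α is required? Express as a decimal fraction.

All 2780×0.129 = 358.62 t/h of pigment reaches S10, so S10 = 358.62/0.184 = 1949 t/h and vapour = 830.98 t/h.
The evaporator receives (1−α)·2780 of feed at 0.871 water and removes 0.769 of that water:
0.769×0.871×(1−α)×2780 = 830.98
(1−α) = 830.98/1862 = 0.4463;  α = 0.5537.

0.554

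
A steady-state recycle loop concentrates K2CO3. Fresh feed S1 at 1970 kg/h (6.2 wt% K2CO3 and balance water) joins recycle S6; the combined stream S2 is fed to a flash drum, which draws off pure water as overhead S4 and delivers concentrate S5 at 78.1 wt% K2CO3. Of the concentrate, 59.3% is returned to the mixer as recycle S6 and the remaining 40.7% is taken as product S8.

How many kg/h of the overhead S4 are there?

1814 kg/h

Overall K2CO3 balance (none leaves overhead): K2CO3 in fresh feed = K2CO3 in product, i.e. 1970×0.062 = (1−0.593)·S5·0.781.
S5 = 122.14/(0.781×0.407) = 384.25 kg/h.
Recycle S6 = 0.593×384.25 = 227.86 kg/h.
Combined feed S2 = 1970 + 227.86 = 2197.9 kg/h.
Overhead S4 = S2 − S5 = 2197.9 − 384.25 = 1813.6 kg/h.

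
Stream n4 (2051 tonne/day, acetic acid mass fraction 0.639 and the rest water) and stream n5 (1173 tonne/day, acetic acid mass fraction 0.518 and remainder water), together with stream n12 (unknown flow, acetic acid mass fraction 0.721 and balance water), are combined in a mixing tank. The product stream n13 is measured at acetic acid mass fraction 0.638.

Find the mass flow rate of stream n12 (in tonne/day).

1671 tonne/day

Let n12 be the unknown flow. Total out = 3224 + n12.
acetic acid balance: 1918.2 + 0.721·n12 = 0.638·(3224 + n12)
(0.721 − 0.638)·n12 = 0.638×3224 − 1918.2 = 138.71
n12 = 138.71 / 0.083 = 1671.2 tonne/day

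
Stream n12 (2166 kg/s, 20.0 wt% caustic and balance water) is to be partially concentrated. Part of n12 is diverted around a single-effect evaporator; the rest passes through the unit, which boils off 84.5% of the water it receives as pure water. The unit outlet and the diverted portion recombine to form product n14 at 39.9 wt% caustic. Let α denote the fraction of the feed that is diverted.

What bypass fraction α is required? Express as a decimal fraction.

All 2166×0.200 = 433.2 kg/s of caustic reaches n14, so n14 = 433.2/0.399 = 1085.7 kg/s and vapour = 1080.3 kg/s.
The evaporator receives (1−α)·2166 of feed at 0.800 water and removes 0.845 of that water:
0.845×0.800×(1−α)×2166 = 1080.3
(1−α) = 1080.3/1464.2 = 0.7378;  α = 0.2622.

0.262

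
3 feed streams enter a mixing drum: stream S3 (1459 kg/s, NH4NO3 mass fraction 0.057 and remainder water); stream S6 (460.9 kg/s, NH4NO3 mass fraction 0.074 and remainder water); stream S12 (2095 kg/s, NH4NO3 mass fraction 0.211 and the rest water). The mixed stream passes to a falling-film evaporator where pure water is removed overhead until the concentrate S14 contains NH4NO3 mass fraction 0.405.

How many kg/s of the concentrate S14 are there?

NH4NO3 entering = 1459×0.057 + 460.9×0.074 + 2095×0.211 = 559.31 kg/s.
All NH4NO3 reports to S14, so S14 = 559.31/0.405 = 1381 kg/s.

1381 kg/s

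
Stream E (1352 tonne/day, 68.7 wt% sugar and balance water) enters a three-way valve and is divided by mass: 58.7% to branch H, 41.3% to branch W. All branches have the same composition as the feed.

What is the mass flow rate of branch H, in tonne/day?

793.6 tonne/day

Branch H flow = 0.587×1352 = 793.62 tonne/day.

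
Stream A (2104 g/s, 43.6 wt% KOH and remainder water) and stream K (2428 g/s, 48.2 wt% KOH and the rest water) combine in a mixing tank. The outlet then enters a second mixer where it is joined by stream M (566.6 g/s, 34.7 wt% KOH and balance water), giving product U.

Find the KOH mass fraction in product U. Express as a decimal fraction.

0.448

Overall, product flow = 5098.6 g/s.
KOH in = 2104×0.436 + 2428×0.482 + 566.6×0.347 = 2284.3 g/s.
KOH fraction in U = 0.448.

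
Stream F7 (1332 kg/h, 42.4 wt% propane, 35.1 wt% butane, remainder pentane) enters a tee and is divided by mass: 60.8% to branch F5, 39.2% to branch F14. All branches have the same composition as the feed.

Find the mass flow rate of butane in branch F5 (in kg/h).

Branch F5 total = 0.608×1332 = 809.86 kg/h.
butane in F5 = 0.351×809.86 = 284.26 kg/h.

284.3 kg/h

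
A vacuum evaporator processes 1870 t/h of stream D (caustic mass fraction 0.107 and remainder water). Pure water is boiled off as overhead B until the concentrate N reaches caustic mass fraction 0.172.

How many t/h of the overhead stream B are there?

706.7 t/h

caustic is conserved: 1870×0.107 = 200.09 t/h all reports to the concentrate.
Concentrate = 200.09/(target fraction) = 1163.3 t/h.
Overhead = 1870 − 1163.3 = 706.69 t/h.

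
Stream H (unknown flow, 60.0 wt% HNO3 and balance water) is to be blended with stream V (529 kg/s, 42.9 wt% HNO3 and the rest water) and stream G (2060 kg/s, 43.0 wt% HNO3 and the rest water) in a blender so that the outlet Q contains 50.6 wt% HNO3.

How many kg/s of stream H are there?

Let H be the unknown flow. Total out = 2589 + H.
HNO3 balance: 1112.7 + 0.600·H = 0.506·(2589 + H)
(0.600 − 0.506)·H = 0.506×2589 − 1112.7 = 197.29
H = 197.29 / 0.094 = 2098.9 kg/s

2099 kg/s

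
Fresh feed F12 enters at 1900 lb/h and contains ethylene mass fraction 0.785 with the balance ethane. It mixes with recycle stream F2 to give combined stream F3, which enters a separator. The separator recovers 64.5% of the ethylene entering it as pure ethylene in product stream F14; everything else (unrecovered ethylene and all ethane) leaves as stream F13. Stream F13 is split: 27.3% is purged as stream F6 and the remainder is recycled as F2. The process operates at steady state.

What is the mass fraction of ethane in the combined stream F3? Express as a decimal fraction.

0.427

ethane enters only via F12 and leaves only via the purge: 1900×0.215 = 0.273×(ethane in F13), and the separator passes all ethane, so ethane in F3 = ethane in F13 = 1496.3 lb/h.
ethylene in F3: m_A = 1900×0.785 + (1−0.273)·(1−0.645)·m_A, so m_A = 1491.5/0.7419 = 2010.3 lb/h.
F3 = 2010.3 + 1496.3 = 3506.7 lb/h.
ethane fraction in F3 = 1496.3/3506.7 = 0.427.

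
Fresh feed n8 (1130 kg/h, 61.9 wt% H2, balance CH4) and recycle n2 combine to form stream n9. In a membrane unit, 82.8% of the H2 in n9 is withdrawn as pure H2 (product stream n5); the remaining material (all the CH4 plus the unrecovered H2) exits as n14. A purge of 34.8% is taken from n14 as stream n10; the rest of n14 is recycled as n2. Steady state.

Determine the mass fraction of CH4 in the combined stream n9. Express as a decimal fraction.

CH4 enters only via n8 and leaves only via the purge: 1130×0.381 = 0.348×(CH4 in n14), and the membrane unit passes all CH4, so CH4 in n9 = CH4 in n14 = 1237.2 kg/h.
H2 in n9: m_A = 1130×0.619 + (1−0.348)·(1−0.828)·m_A, so m_A = 699.47/0.8879 = 787.82 kg/h.
n9 = 787.82 + 1237.2 = 2025 kg/h.
CH4 fraction in n9 = 1237.2/2025 = 0.611.

0.611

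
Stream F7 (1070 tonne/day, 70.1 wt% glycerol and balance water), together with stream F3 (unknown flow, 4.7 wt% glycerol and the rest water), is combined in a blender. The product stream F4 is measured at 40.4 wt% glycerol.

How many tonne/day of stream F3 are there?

Let F3 be the unknown flow. Total out = 1070 + F3.
glycerol balance: 750.07 + 0.047·F3 = 0.404·(1070 + F3)
(0.047 − 0.404)·F3 = 0.404×1070 − 750.07 = -317.79
F3 = -317.79 / -0.357 = 890.17 tonne/day

890.2 tonne/day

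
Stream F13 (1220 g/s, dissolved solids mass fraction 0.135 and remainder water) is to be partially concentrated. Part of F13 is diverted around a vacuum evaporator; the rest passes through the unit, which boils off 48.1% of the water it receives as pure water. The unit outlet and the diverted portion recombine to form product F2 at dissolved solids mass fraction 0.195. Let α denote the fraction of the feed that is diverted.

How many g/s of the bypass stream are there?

317.8 g/s

All 1220×0.135 = 164.7 g/s of dissolved solids reaches F2, so F2 = 164.7/0.195 = 844.62 g/s and vapour = 375.38 g/s.
The evaporator receives (1−α)·1220 of feed at 0.865 water and removes 0.481 of that water:
0.481×0.865×(1−α)×1220 = 375.38
(1−α) = 375.38/507.6 = 0.7395;  α = 0.2605.
Bypass flow = 0.2605×1220 = 317.77 g/s.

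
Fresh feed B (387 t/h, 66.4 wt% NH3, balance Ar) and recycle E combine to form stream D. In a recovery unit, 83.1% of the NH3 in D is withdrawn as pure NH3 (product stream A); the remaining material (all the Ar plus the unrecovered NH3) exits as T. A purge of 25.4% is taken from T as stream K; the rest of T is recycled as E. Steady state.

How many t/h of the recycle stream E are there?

Ar enters only via B and leaves only via the purge: 387×0.336 = 0.254×(Ar in T), and the recovery unit passes all Ar, so Ar in D = Ar in T = 511.94 t/h.
NH3 in D: m_A = 387×0.664 + (1−0.254)·(1−0.831)·m_A, so m_A = 256.97/0.8739 = 294.04 t/h.
T = (1−0.831)×294.04 + 511.94 = 561.63 t/h.
Recycle E = (1−0.254)×561.63 = 418.98 t/h.

419 t/h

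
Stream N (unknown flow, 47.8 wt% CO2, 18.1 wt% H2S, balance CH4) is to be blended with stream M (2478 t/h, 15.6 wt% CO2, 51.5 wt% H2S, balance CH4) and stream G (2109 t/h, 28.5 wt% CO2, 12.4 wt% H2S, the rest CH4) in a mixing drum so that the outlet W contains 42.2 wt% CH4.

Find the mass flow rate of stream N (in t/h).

1555 t/h

Let N be the unknown flow. Total out = 4587 + N.
CH4 balance: 2061.7 + 0.341·N = 0.422·(4587 + N)
(0.341 − 0.422)·N = 0.422×4587 − 2061.7 = -125.97
N = -125.97 / -0.081 = 1555.1 t/h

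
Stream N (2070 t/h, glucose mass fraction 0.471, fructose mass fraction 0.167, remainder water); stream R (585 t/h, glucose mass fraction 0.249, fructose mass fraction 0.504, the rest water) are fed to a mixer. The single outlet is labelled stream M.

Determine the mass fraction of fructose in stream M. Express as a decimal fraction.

0.241

Total flow out = 2070 + 585 = 2655 t/h.
fructose in = 2070×0.167 + 585×0.504 = 640.53 t/h.
fructose mass fraction in M = 640.53/2655 = 0.241.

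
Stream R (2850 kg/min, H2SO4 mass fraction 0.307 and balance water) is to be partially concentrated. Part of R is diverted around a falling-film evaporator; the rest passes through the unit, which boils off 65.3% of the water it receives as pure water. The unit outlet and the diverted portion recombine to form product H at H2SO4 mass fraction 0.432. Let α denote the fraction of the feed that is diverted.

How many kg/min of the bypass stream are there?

All 2850×0.307 = 874.95 kg/min of H2SO4 reaches H, so H = 874.95/0.432 = 2025.3 kg/min and vapour = 824.65 kg/min.
The evaporator receives (1−α)·2850 of feed at 0.693 water and removes 0.653 of that water:
0.653×0.693×(1−α)×2850 = 824.65
(1−α) = 824.65/1289.7 = 0.6394;  α = 0.3606.
Bypass flow = 0.3606×2850 = 1027.7 kg/min.

1028 kg/min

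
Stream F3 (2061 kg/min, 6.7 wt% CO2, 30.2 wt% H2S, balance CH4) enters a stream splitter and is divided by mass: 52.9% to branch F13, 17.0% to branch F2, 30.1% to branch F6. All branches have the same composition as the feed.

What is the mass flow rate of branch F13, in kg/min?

1090 kg/min

Branch F13 flow = 0.529×2061 = 1090.3 kg/min.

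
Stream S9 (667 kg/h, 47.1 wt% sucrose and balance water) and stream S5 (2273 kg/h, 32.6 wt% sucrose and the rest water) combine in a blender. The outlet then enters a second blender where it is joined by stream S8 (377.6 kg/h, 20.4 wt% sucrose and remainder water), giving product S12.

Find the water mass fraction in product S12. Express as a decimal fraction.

0.659

Overall, product flow = 3317.6 kg/h.
water in = 667×0.529 + 2273×0.674 + 377.6×0.796 = 2185.4 kg/h.
water fraction in S12 = 0.659.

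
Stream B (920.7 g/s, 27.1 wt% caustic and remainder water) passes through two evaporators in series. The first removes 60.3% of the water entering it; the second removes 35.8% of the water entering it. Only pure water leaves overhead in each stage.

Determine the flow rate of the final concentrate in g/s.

420.6 g/s

water in feed = 920.7×0.729 = 671.19 g/s.
After stage 1: water left = (1−0.603)×671.19 = 266.46; stream total = 515.97 g/s.
After stage 2: water left = (1−0.358)×266.46 = 171.07; final concentrate = 420.58 g/s.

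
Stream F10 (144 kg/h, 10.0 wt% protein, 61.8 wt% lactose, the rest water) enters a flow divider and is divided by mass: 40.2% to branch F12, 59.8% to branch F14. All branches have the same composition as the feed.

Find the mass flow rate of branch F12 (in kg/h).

Branch F12 flow = 0.402×144 = 57.888 kg/h.

57.89 kg/h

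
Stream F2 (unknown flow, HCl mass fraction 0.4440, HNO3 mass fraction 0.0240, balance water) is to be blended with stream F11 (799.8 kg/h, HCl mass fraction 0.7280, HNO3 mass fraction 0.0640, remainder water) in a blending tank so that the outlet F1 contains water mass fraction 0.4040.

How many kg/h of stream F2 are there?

Let F2 be the unknown flow. Total out = 799.8 + F2.
water balance: 166.36 + 0.532·F2 = 0.404·(799.8 + F2)
(0.532 − 0.404)·F2 = 0.404×799.8 − 166.36 = 156.76
F2 = 156.76 / 0.128 = 1224.7 kg/h

1225 kg/h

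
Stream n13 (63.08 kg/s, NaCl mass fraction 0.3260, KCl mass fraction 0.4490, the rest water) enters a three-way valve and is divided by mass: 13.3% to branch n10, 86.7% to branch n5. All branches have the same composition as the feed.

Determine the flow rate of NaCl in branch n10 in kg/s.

Branch n10 total = 0.133×63.08 = 8.3896 kg/s.
NaCl in n10 = 0.326×8.3896 = 2.735 kg/s.

2.735 kg/s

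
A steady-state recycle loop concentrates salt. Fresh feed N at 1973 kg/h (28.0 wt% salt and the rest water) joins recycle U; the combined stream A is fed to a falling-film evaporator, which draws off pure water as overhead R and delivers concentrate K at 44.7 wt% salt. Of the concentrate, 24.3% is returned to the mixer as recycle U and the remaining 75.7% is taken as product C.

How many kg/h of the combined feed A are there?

2370 kg/h

Overall salt balance (none leaves overhead): salt in fresh feed = salt in product, i.e. 1973×0.280 = (1−0.243)·K·0.447.
K = 552.44/(0.447×0.757) = 1632.6 kg/h.
Recycle U = 0.243×1632.6 = 396.72 kg/h.
Combined feed A = 1973 + 396.72 = 2369.7 kg/h.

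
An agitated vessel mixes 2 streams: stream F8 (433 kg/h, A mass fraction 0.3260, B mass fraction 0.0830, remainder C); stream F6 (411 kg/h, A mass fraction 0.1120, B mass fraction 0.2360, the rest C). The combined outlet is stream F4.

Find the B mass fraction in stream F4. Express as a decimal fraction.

0.1575

Total flow out = 433 + 411 = 844 kg/h.
B in = 433×0.083 + 411×0.236 = 132.94 kg/h.
B mass fraction in F4 = 132.94/844 = 0.1575.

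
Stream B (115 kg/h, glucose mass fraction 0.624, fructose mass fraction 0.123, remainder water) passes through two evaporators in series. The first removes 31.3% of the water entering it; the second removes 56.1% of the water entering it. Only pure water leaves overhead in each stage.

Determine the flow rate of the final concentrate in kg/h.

94.68 kg/h

water in feed = 115×0.253 = 29.095 kg/h.
After stage 1: water left = (1−0.313)×29.095 = 19.988; stream total = 105.89 kg/h.
After stage 2: water left = (1−0.561)×19.988 = 8.7748; final concentrate = 94.68 kg/h.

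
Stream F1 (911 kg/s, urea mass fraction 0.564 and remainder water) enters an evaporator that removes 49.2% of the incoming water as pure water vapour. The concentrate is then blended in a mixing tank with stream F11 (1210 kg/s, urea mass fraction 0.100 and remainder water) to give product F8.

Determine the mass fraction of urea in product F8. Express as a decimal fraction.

Vapour removed = 0.492×0.436×911 = 195.42 kg/s; concentrate = 715.58 kg/s.
urea reaching the mixer = 513.8 (from concentrate) + 1210×0.100 = 634.8 kg/s.
Product flow = 715.58 + 1210 = 1925.6 kg/s; urea fraction = 0.330.

0.330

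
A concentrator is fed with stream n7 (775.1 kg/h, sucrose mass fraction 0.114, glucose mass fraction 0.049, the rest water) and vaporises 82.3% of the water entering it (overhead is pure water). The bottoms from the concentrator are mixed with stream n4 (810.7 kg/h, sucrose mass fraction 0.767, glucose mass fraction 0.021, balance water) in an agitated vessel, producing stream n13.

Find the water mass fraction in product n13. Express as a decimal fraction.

Vapour removed = 0.823×0.837×775.1 = 533.93 kg/h; concentrate = 241.17 kg/h.
water reaching the mixer = 114.83 (from concentrate) + 810.7×0.212 = 286.7 kg/h.
Product flow = 241.17 + 810.7 = 1051.9 kg/h; water fraction = 0.273.

0.273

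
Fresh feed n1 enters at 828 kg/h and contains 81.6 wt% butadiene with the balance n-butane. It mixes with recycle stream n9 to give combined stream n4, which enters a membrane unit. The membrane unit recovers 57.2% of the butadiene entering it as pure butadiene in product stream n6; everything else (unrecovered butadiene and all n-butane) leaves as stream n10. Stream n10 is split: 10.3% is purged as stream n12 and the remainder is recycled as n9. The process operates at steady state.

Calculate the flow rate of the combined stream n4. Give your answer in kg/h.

n-butane enters only via n1 and leaves only via the purge: 828×0.184 = 0.103×(n-butane in n10), and the membrane unit passes all n-butane, so n-butane in n4 = n-butane in n10 = 1479.1 kg/h.
butadiene in n4: m_A = 828×0.816 + (1−0.103)·(1−0.572)·m_A, so m_A = 675.65/0.6161 = 1096.7 kg/h.
n4 = 1096.7 + 1479.1 = 2575.8 kg/h.

2576 kg/h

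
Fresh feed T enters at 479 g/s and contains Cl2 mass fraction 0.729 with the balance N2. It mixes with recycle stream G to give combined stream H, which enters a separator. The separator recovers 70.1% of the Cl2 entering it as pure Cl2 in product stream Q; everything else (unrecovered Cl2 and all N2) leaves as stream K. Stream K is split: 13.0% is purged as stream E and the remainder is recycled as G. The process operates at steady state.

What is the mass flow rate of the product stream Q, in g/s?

330.8 g/s

Cl2 in H: m_A = 479×0.729 + (1−0.130)·(1−0.701)·m_A, so m_A = 349.19/0.7399 = 471.96 g/s.
Product Q = 0.701×471.96 = 330.85 g/s.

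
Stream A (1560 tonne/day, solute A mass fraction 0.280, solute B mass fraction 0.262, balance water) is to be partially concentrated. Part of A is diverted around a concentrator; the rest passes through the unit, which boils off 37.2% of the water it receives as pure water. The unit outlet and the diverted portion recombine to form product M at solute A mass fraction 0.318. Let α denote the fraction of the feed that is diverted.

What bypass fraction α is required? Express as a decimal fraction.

All 1560×0.280 = 436.8 tonne/day of solute A reaches M, so M = 436.8/0.318 = 1373.6 tonne/day and vapour = 186.42 tonne/day.
The evaporator receives (1−α)·1560 of feed at 0.458 water and removes 0.372 of that water:
0.372×0.458×(1−α)×1560 = 186.42
(1−α) = 186.42/265.79 = 0.7014;  α = 0.2986.

0.299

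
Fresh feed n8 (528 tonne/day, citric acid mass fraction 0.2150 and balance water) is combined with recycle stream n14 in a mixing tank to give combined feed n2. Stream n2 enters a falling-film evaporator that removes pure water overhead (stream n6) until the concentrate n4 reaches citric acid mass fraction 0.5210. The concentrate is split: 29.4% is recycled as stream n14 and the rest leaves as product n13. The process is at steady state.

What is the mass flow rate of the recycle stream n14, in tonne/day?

Overall citric acid balance (none leaves overhead): citric acid in fresh feed = citric acid in product, i.e. 528×0.215 = (1−0.294)·n4·0.521.
n4 = 113.52/(0.521×0.706) = 308.62 tonne/day.
Recycle n14 = 0.294×308.62 = 90.736 tonne/day.

90.74 tonne/day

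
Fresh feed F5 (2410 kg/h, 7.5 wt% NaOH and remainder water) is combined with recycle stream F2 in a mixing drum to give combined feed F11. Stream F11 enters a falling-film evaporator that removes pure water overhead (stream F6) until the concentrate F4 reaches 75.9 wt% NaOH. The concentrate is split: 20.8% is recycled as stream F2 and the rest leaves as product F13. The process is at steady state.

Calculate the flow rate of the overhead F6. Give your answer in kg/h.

Overall NaOH balance (none leaves overhead): NaOH in fresh feed = NaOH in product, i.e. 2410×0.075 = (1−0.208)·F4·0.759.
F4 = 180.75/(0.759×0.792) = 300.68 kg/h.
Recycle F2 = 0.208×300.68 = 62.542 kg/h.
Combined feed F11 = 2410 + 62.542 = 2472.5 kg/h.
Overhead F6 = F11 − F4 = 2472.5 − 300.68 = 2171.9 kg/h.

2172 kg/h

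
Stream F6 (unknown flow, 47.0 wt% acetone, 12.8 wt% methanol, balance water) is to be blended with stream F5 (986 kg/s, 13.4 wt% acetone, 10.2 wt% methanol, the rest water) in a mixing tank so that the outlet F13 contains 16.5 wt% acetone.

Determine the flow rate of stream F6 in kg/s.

Let F6 be the unknown flow. Total out = 986 + F6.
acetone balance: 132.12 + 0.470·F6 = 0.165·(986 + F6)
(0.470 − 0.165)·F6 = 0.165×986 − 132.12 = 30.566
F6 = 30.566 / 0.305 = 100.22 kg/s

100.2 kg/s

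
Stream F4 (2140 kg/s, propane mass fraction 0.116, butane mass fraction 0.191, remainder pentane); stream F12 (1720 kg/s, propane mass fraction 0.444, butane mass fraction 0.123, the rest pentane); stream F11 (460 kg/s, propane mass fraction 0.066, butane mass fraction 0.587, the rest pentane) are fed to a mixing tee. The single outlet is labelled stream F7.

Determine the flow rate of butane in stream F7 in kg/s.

butane out = butane in = 2140×0.191 + 1720×0.123 + 460×0.587 = 890.32 kg/s.

890.3 kg/s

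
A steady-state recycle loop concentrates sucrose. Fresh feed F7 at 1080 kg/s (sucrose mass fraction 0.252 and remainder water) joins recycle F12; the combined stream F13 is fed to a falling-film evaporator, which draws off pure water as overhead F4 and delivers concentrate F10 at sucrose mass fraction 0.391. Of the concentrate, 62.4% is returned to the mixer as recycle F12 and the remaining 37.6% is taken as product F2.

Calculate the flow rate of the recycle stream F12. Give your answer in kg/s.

1155 kg/s

Overall sucrose balance (none leaves overhead): sucrose in fresh feed = sucrose in product, i.e. 1080×0.252 = (1−0.624)·F10·0.391.
F10 = 272.16/(0.391×0.376) = 1851.2 kg/s.
Recycle F12 = 0.624×1851.2 = 1155.2 kg/s.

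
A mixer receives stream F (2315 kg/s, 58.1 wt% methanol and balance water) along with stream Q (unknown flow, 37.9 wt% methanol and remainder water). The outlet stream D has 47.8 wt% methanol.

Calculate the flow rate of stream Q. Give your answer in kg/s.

Let Q be the unknown flow. Total out = 2315 + Q.
methanol balance: 1345 + 0.379·Q = 0.478·(2315 + Q)
(0.379 − 0.478)·Q = 0.478×2315 − 1345 = -238.44
Q = -238.44 / -0.099 = 2408.5 kg/s

2409 kg/s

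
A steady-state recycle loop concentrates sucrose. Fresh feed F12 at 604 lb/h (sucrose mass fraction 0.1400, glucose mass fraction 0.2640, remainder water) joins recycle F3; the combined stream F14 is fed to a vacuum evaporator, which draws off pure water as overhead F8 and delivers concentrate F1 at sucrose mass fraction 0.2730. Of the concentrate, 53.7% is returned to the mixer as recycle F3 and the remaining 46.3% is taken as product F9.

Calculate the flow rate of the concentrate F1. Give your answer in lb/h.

Overall sucrose balance (none leaves overhead): sucrose in fresh feed = sucrose in product, i.e. 604×0.140 = (1−0.537)·F1·0.273.
F1 = 84.56/(0.273×0.463) = 668.99 lb/h.

669 lb/h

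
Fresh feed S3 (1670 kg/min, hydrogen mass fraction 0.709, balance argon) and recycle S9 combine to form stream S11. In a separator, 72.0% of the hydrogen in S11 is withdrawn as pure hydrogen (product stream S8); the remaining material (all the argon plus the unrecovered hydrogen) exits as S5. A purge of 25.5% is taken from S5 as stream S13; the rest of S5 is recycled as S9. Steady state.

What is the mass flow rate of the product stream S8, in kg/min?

1077 kg/min

hydrogen in S11: m_A = 1670×0.709 + (1−0.255)·(1−0.720)·m_A, so m_A = 1184/0.7914 = 1496.1 kg/min.
Product S8 = 0.720×1496.1 = 1077.2 kg/min.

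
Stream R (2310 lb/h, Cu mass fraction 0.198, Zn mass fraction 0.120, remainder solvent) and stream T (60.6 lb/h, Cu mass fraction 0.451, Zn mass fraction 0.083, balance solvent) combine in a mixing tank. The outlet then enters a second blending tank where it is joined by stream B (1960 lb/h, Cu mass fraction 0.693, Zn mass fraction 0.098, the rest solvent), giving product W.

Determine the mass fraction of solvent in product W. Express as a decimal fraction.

0.465

Overall, product flow = 4330.6 lb/h.
solvent in = 2310×0.682 + 60.6×0.466 + 1960×0.209 = 2013.3 lb/h.
solvent fraction in W = 0.465.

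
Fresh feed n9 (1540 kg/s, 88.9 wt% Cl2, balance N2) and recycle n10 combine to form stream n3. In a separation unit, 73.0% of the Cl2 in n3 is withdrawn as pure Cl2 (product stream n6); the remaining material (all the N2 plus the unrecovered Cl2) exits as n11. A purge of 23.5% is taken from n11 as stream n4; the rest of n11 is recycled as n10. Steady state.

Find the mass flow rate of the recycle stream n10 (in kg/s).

912.9 kg/s

N2 enters only via n9 and leaves only via the purge: 1540×0.111 = 0.235×(N2 in n11), and the separation unit passes all N2, so N2 in n3 = N2 in n11 = 727.4 kg/s.
Cl2 in n3: m_A = 1540×0.889 + (1−0.235)·(1−0.730)·m_A, so m_A = 1369.1/0.7934 = 1725.5 kg/s.
n11 = (1−0.730)×1725.5 + 727.4 = 1193.3 kg/s.
Recycle n10 = (1−0.235)×1193.3 = 912.86 kg/s.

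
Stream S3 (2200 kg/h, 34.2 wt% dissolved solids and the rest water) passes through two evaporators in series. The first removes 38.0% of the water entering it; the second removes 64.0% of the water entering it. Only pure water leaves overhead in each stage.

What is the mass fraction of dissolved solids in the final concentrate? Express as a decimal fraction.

water in feed = 2200×0.658 = 1447.6 kg/h.
After stage 1: water left = (1−0.380)×1447.6 = 897.51; stream total = 1649.9 kg/h.
After stage 2: water left = (1−0.640)×897.51 = 323.1; final concentrate = 1075.5 kg/h.
dissolved solids fraction = 752.4/1075.5 = 0.6996.

0.6996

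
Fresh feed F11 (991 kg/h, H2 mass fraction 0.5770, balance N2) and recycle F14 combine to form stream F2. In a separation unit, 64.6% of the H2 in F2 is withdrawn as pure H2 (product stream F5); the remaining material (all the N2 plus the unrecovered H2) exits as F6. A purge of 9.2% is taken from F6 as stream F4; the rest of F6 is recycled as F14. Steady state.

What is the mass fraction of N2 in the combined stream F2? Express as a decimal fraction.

0.8439

N2 enters only via F11 and leaves only via the purge: 991×0.423 = 0.092×(N2 in F6), and the separation unit passes all N2, so N2 in F2 = N2 in F6 = 4556.4 kg/h.
H2 in F2: m_A = 991×0.577 + (1−0.092)·(1−0.646)·m_A, so m_A = 571.81/0.6786 = 842.67 kg/h.
F2 = 842.67 + 4556.4 = 5399.1 kg/h.
N2 fraction in F2 = 4556.4/5399.1 = 0.8439.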